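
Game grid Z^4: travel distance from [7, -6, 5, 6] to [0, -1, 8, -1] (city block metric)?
22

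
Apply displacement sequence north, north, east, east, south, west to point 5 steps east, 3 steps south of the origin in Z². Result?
(6, -2)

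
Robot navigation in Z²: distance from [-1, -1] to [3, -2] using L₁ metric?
5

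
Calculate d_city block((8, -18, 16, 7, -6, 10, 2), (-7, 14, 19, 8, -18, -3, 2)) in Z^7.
76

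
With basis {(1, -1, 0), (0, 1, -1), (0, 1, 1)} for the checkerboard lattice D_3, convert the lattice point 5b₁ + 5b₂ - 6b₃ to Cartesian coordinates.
(5, -6, -11)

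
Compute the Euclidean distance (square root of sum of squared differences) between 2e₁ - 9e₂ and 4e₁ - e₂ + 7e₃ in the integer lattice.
10.8167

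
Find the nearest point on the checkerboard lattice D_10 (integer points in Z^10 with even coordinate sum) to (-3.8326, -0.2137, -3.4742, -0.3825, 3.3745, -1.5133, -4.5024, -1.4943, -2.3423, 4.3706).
(-4, 0, -3, 0, 3, -2, -5, -1, -2, 4)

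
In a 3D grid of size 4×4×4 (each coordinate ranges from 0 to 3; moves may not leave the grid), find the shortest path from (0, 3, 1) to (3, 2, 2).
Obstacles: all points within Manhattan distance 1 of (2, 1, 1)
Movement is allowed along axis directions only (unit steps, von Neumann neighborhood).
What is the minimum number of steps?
5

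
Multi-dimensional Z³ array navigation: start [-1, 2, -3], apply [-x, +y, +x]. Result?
(-1, 3, -3)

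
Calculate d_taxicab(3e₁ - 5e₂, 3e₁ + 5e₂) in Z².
10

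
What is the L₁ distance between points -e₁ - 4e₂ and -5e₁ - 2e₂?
6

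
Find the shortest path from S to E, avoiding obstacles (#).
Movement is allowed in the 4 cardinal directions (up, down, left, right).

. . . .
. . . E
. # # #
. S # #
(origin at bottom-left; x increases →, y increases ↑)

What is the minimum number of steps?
6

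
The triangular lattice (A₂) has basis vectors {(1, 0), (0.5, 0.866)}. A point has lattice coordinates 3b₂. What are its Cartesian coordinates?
(1.5, 2.598)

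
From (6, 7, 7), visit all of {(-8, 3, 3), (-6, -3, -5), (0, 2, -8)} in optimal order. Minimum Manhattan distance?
52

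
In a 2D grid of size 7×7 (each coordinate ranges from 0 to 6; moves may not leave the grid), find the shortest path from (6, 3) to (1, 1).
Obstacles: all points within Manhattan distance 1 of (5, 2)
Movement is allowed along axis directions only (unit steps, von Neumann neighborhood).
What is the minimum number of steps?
9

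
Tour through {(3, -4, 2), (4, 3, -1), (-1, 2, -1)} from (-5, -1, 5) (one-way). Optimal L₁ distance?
30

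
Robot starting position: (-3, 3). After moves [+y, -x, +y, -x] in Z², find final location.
(-5, 5)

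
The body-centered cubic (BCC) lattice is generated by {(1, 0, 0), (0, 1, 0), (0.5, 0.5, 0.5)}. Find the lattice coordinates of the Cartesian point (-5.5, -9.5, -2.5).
-3b₁ - 7b₂ - 5b₃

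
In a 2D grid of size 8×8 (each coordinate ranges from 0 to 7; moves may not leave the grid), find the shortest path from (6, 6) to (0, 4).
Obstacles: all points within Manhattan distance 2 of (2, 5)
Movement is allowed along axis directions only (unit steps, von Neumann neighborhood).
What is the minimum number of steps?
12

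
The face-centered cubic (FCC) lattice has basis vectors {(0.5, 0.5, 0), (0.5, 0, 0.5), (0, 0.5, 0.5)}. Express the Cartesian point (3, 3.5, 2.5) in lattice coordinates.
4b₁ + 2b₂ + 3b₃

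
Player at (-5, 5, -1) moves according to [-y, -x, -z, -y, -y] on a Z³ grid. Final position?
(-6, 2, -2)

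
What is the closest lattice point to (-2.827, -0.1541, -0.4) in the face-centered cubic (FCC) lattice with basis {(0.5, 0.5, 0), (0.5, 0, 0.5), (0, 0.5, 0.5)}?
(-2.5, 0, -0.5)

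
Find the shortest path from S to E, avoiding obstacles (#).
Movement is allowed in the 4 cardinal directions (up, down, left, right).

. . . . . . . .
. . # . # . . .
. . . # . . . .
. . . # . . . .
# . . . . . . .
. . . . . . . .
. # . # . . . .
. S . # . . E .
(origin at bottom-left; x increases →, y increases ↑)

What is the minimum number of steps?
9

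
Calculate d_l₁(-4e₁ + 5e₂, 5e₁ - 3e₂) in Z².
17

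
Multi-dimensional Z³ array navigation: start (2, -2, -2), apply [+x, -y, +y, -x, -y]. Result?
(2, -3, -2)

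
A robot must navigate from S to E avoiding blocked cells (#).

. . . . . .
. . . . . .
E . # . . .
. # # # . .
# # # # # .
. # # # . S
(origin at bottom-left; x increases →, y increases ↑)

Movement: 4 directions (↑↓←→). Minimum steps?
10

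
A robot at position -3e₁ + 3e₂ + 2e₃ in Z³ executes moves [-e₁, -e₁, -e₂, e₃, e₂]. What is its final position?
(-5, 3, 3)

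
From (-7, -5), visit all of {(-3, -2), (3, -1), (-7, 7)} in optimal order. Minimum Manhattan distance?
32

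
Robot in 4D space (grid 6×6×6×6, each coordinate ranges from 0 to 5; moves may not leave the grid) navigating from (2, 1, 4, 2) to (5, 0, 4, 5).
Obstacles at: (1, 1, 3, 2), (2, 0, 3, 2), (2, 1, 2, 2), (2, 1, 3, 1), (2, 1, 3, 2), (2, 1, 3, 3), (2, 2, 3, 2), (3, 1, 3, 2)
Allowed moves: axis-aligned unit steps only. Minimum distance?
7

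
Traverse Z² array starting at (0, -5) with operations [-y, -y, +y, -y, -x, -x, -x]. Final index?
(-3, -7)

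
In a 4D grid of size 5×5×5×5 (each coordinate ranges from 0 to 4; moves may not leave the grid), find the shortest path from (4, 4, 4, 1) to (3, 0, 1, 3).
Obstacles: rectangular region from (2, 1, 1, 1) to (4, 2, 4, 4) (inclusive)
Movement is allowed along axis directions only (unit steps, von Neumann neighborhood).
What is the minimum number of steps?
12
(one shortest path: (4, 4, 4, 1) → (3, 4, 4, 1) → (3, 3, 4, 1) → (3, 3, 3, 1) → (3, 3, 2, 1) → (3, 3, 1, 1) → (3, 3, 0, 1) → (3, 2, 0, 1) → (3, 1, 0, 1) → (3, 0, 0, 1) → (3, 0, 1, 1) → (3, 0, 1, 2) → (3, 0, 1, 3))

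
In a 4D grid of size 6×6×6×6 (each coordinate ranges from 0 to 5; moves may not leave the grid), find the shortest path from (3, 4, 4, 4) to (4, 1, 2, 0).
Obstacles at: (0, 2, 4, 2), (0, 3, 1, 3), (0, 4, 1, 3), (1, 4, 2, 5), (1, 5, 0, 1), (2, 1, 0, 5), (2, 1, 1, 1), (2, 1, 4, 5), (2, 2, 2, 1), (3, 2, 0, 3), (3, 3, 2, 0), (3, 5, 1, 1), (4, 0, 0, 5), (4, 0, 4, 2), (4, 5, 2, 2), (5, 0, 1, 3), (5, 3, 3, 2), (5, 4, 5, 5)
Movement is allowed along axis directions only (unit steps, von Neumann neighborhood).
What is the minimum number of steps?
10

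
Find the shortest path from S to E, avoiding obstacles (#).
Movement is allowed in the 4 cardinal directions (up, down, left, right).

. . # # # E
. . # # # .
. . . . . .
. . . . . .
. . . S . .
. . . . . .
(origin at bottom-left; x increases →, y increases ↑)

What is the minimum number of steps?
6
(one shortest path: (3, 1) → (4, 1) → (5, 1) → (5, 2) → (5, 3) → (5, 4) → (5, 5))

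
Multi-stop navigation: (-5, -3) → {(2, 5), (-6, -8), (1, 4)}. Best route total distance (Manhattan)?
27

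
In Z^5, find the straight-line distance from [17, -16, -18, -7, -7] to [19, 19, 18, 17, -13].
56.0089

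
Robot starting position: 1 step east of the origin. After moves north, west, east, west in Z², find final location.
(0, 1)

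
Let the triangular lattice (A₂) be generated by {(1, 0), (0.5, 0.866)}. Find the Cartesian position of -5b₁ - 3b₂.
(-6.5, -2.598)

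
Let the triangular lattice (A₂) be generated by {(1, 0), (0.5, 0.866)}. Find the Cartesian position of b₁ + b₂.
(1.5, 0.866)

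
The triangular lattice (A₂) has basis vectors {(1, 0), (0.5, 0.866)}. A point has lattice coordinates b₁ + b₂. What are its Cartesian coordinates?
(1.5, 0.866)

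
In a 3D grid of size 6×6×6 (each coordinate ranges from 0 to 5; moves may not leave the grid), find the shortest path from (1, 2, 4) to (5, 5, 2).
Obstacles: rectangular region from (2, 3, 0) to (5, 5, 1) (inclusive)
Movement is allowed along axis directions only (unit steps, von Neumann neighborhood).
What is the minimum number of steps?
9
(one shortest path: (1, 2, 4) → (2, 2, 4) → (3, 2, 4) → (4, 2, 4) → (5, 2, 4) → (5, 3, 4) → (5, 4, 4) → (5, 5, 4) → (5, 5, 3) → (5, 5, 2))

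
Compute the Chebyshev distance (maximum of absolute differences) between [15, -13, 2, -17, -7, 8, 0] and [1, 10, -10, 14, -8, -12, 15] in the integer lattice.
31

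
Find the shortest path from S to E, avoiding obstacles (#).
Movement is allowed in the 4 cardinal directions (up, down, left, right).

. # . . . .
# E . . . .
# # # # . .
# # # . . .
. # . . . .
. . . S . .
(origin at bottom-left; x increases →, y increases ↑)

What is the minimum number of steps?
8
(one shortest path: (3, 0) → (4, 0) → (4, 1) → (4, 2) → (4, 3) → (4, 4) → (3, 4) → (2, 4) → (1, 4))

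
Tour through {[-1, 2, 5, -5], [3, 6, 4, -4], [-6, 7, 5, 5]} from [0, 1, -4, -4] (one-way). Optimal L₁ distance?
42
(one optimal route: (0, 1, -4, -4) → (-1, 2, 5, -5) → (3, 6, 4, -4) → (-6, 7, 5, 5))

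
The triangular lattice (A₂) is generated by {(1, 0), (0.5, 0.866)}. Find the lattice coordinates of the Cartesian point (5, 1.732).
4b₁ + 2b₂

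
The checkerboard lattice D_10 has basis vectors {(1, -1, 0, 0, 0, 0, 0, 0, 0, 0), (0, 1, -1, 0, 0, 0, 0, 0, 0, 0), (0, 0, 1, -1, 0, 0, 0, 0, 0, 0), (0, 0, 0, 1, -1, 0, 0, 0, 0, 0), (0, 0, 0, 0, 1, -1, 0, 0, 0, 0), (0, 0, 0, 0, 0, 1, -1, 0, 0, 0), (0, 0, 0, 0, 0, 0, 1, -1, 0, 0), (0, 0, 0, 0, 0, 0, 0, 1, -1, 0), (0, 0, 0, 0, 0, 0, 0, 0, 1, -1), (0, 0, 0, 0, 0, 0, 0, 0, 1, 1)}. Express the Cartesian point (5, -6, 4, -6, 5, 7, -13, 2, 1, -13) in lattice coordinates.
5b₁ - b₂ + 3b₃ - 3b₄ + 2b₅ + 9b₆ - 4b₇ - 2b₈ + 6b₉ - 7b₁₀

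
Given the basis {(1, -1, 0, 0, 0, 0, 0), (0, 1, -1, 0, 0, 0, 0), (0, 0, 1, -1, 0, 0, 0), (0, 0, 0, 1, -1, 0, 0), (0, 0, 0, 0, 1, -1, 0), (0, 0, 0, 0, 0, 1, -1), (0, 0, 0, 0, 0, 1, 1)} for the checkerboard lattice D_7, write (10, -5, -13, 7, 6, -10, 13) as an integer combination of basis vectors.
10b₁ + 5b₂ - 8b₃ - b₄ + 5b₅ - 9b₆ + 4b₇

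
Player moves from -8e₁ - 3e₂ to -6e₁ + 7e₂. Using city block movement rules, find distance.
12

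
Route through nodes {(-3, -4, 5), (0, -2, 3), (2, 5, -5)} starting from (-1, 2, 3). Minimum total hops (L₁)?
34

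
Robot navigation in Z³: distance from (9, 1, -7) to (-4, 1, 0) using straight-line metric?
14.7648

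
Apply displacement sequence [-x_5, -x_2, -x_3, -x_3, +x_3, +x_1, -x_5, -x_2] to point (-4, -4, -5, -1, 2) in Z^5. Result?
(-3, -6, -6, -1, 0)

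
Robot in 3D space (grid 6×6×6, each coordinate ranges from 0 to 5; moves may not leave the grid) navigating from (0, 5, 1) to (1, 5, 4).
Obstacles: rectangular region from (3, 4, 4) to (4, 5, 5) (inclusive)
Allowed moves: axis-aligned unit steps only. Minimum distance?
4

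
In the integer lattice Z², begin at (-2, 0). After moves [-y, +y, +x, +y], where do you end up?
(-1, 1)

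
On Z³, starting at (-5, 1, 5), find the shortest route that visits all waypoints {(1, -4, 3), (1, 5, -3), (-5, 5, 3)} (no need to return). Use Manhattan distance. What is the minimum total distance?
33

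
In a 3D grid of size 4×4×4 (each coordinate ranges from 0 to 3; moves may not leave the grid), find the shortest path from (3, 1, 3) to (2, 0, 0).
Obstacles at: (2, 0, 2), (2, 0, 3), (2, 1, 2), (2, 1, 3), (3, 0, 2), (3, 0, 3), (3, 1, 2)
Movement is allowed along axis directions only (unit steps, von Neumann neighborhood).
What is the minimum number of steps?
7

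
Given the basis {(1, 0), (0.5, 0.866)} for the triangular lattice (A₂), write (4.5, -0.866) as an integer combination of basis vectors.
5b₁ - b₂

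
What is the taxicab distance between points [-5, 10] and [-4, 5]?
6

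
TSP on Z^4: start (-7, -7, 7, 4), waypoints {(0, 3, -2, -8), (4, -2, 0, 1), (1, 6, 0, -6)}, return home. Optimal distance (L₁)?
90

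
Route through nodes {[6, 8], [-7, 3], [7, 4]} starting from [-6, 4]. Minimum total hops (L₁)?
22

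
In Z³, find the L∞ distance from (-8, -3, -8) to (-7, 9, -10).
12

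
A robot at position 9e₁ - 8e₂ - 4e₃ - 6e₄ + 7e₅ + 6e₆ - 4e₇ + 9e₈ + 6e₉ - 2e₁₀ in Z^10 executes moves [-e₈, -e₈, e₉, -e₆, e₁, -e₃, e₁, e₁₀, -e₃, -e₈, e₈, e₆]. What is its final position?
(11, -8, -6, -6, 7, 6, -4, 7, 7, -1)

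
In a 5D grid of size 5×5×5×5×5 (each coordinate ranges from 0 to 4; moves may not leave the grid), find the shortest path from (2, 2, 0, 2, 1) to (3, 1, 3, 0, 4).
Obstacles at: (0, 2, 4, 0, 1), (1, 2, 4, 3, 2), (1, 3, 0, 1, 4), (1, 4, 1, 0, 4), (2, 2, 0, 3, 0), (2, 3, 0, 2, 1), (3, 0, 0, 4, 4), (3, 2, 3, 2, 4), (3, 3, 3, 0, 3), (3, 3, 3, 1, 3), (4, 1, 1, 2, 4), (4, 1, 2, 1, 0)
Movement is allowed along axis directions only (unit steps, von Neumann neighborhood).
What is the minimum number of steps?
10
(one shortest path: (2, 2, 0, 2, 1) → (3, 2, 0, 2, 1) → (3, 1, 0, 2, 1) → (3, 1, 1, 2, 1) → (3, 1, 2, 2, 1) → (3, 1, 3, 2, 1) → (3, 1, 3, 1, 1) → (3, 1, 3, 0, 1) → (3, 1, 3, 0, 2) → (3, 1, 3, 0, 3) → (3, 1, 3, 0, 4))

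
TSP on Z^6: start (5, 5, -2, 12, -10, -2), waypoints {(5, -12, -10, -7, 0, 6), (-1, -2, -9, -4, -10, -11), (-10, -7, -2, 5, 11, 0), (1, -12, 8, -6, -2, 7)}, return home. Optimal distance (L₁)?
232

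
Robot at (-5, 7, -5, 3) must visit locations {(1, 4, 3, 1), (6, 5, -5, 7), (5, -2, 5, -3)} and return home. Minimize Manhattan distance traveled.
80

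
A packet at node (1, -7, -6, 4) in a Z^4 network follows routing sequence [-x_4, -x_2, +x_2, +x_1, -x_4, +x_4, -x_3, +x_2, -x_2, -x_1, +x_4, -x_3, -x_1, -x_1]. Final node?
(-1, -7, -8, 4)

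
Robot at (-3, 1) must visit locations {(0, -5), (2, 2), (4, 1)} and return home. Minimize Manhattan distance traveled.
28
(one optimal route: (-3, 1) → (0, -5) → (2, 2) → (4, 1) → (-3, 1))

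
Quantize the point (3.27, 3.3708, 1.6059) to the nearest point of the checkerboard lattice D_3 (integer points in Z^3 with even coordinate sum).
(3, 3, 2)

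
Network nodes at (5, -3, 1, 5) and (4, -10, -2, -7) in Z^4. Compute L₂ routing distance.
14.2478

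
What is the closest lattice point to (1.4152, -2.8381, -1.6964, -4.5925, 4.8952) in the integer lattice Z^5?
(1, -3, -2, -5, 5)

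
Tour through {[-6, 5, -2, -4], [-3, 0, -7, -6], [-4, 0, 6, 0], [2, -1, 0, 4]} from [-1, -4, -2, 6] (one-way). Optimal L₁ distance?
61
(one optimal route: (-1, -4, -2, 6) → (2, -1, 0, 4) → (-4, 0, 6, 0) → (-6, 5, -2, -4) → (-3, 0, -7, -6))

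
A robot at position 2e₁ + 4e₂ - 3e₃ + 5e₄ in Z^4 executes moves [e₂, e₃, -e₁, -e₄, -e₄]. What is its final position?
(1, 5, -2, 3)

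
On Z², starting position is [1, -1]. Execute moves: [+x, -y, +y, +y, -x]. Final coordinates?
(1, 0)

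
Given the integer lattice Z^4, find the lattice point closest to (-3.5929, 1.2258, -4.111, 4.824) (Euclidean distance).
(-4, 1, -4, 5)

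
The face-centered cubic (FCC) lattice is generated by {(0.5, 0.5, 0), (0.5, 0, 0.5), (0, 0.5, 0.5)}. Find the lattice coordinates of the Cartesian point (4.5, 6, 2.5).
8b₁ + b₂ + 4b₃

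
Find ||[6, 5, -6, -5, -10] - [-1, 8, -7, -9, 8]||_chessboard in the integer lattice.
18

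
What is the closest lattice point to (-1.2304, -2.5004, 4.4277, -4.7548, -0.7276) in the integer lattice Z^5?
(-1, -3, 4, -5, -1)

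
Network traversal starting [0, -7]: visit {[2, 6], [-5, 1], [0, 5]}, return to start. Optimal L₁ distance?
40
(one optimal route: (0, -7) → (2, 6) → (0, 5) → (-5, 1) → (0, -7))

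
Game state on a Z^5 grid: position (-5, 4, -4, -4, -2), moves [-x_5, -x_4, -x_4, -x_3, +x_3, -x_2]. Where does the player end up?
(-5, 3, -4, -6, -3)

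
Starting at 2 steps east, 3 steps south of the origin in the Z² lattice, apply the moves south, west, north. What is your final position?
(1, -3)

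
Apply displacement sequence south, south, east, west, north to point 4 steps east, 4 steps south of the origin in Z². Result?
(4, -5)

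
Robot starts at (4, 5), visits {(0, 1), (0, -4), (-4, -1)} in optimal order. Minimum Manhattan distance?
20
(one optimal route: (4, 5) → (0, 1) → (0, -4) → (-4, -1))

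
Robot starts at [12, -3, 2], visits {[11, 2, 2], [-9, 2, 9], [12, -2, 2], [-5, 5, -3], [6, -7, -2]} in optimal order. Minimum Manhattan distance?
67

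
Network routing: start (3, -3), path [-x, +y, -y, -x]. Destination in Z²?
(1, -3)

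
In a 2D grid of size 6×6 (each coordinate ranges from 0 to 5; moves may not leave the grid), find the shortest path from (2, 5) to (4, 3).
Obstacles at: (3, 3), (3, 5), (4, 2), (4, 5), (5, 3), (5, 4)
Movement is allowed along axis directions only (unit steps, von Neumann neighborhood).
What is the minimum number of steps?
4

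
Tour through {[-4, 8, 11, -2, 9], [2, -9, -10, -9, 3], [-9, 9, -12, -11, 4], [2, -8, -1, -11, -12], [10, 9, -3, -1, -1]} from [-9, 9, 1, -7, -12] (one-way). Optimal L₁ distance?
178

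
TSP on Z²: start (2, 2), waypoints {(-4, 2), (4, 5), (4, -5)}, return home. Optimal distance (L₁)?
36
(one optimal route: (2, 2) → (-4, 2) → (4, 5) → (4, -5) → (2, 2))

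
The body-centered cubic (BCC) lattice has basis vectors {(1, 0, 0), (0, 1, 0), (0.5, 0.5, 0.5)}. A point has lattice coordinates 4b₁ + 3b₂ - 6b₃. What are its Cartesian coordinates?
(1, 0, -3)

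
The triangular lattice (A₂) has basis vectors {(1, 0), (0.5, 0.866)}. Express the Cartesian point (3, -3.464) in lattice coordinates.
5b₁ - 4b₂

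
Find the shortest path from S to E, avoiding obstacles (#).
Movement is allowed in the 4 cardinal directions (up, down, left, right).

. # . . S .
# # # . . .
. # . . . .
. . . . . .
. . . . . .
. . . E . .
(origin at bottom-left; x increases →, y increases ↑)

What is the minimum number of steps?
6
(one shortest path: (4, 5) → (3, 5) → (3, 4) → (3, 3) → (3, 2) → (3, 1) → (3, 0))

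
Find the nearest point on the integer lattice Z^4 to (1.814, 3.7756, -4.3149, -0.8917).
(2, 4, -4, -1)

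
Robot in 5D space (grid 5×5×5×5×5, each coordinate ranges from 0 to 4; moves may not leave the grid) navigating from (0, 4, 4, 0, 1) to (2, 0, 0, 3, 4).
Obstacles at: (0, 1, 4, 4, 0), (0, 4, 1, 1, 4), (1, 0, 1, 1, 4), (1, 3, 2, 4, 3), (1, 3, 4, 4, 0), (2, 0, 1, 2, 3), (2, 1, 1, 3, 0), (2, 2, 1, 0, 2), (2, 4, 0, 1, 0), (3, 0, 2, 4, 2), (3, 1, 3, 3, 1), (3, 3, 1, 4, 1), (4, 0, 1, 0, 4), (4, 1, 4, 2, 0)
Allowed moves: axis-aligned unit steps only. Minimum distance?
16
(one shortest path: (0, 4, 4, 0, 1) → (1, 4, 4, 0, 1) → (2, 4, 4, 0, 1) → (2, 3, 4, 0, 1) → (2, 2, 4, 0, 1) → (2, 1, 4, 0, 1) → (2, 0, 4, 0, 1) → (2, 0, 3, 0, 1) → (2, 0, 2, 0, 1) → (2, 0, 1, 0, 1) → (2, 0, 0, 0, 1) → (2, 0, 0, 1, 1) → (2, 0, 0, 2, 1) → (2, 0, 0, 3, 1) → (2, 0, 0, 3, 2) → (2, 0, 0, 3, 3) → (2, 0, 0, 3, 4))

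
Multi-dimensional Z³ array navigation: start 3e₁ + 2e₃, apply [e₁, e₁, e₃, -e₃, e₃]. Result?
(5, 0, 3)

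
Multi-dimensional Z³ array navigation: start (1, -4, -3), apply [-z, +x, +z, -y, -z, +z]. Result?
(2, -5, -3)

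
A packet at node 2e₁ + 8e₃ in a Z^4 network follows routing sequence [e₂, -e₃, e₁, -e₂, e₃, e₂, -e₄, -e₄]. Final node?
(3, 1, 8, -2)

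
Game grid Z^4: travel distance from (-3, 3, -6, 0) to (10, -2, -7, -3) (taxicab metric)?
22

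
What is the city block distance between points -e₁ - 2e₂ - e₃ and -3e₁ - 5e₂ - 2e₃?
6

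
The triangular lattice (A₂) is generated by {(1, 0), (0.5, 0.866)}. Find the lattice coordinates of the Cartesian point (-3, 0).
-3b₁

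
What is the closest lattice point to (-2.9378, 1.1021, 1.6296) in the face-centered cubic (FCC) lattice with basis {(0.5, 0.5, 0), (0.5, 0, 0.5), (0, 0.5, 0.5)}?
(-3, 1, 2)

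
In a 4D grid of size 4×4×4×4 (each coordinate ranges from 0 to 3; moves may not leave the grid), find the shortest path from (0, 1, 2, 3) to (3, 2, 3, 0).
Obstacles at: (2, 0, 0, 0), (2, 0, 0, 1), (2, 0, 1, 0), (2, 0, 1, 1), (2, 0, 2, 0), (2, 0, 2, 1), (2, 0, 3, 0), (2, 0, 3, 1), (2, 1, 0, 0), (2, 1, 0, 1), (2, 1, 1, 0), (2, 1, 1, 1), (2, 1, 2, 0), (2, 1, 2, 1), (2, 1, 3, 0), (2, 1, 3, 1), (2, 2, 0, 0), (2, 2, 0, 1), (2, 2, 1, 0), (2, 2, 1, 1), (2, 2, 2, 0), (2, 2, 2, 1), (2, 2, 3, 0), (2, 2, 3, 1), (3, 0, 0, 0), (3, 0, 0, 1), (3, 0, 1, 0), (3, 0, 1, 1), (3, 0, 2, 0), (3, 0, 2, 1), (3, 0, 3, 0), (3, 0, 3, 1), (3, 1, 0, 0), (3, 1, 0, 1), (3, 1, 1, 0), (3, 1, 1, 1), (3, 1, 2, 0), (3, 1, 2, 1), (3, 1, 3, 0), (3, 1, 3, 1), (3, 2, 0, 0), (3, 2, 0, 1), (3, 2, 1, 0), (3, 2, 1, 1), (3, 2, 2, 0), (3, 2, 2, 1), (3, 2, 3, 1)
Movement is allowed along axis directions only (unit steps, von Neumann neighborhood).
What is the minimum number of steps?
10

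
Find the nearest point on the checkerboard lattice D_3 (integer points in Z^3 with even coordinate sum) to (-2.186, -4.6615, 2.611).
(-2, -5, 3)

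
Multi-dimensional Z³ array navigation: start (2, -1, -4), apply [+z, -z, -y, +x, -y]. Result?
(3, -3, -4)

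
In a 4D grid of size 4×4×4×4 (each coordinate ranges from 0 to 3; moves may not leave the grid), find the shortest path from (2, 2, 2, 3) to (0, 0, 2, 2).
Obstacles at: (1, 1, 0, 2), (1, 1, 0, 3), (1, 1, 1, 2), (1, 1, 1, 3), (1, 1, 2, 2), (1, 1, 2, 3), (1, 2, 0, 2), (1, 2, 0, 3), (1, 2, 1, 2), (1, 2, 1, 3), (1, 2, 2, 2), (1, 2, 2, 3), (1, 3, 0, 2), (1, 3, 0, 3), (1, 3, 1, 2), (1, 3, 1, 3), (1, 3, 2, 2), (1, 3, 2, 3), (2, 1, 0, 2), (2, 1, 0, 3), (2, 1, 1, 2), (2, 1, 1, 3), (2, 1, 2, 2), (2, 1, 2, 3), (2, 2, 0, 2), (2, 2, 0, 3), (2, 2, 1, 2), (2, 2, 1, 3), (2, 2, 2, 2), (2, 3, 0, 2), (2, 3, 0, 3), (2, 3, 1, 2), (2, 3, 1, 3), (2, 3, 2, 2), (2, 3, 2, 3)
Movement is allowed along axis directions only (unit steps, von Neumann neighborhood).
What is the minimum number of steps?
7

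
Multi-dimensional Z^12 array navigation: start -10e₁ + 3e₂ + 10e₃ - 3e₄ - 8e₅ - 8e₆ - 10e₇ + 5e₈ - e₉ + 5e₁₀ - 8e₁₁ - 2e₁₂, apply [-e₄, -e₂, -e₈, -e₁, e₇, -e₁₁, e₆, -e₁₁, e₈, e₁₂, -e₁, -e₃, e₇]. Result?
(-12, 2, 9, -4, -8, -7, -8, 5, -1, 5, -10, -1)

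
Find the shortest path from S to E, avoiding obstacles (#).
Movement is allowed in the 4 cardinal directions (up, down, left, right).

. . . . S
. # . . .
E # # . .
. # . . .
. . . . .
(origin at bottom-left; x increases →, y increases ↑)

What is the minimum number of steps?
6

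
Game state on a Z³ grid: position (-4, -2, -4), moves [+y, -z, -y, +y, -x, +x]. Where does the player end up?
(-4, -1, -5)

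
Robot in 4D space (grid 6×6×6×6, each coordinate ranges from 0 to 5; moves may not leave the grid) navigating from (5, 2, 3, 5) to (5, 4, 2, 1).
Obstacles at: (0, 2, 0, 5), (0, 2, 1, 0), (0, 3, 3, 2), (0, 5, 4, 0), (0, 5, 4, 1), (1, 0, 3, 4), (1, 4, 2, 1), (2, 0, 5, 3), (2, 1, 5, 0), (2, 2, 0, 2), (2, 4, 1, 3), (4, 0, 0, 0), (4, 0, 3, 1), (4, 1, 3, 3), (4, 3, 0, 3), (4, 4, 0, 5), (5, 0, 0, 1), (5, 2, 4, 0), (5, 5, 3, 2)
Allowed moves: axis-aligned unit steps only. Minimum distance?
7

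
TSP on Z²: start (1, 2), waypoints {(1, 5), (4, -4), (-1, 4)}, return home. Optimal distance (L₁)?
28
(one optimal route: (1, 2) → (1, 5) → (-1, 4) → (4, -4) → (1, 2))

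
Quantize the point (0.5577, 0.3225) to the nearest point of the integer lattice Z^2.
(1, 0)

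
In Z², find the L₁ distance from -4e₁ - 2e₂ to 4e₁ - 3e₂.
9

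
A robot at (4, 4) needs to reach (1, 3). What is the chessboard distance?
3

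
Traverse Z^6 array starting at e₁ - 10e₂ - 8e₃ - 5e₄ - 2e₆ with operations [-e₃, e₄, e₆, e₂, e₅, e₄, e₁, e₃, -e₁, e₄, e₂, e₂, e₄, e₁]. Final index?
(2, -7, -8, -1, 1, -1)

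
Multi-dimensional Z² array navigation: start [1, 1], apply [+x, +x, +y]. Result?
(3, 2)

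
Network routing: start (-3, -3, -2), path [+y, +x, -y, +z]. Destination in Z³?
(-2, -3, -1)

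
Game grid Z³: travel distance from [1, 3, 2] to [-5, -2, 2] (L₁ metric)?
11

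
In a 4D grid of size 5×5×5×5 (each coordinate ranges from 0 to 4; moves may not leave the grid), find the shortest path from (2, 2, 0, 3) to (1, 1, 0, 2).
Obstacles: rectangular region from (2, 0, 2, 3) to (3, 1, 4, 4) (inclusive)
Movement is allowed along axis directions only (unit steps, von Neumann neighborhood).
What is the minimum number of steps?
3
(one shortest path: (2, 2, 0, 3) → (1, 2, 0, 3) → (1, 1, 0, 3) → (1, 1, 0, 2))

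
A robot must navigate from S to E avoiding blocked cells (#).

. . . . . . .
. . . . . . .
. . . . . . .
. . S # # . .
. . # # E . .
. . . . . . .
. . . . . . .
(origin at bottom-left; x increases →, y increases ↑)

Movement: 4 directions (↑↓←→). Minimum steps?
7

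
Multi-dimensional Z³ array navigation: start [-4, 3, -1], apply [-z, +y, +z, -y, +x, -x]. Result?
(-4, 3, -1)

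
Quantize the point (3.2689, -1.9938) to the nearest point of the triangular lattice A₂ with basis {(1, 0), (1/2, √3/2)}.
(3, -1.732)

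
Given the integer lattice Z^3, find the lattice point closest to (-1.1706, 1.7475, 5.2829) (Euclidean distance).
(-1, 2, 5)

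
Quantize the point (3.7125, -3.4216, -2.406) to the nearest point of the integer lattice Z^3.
(4, -3, -2)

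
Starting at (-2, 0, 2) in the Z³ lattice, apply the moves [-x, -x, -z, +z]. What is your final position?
(-4, 0, 2)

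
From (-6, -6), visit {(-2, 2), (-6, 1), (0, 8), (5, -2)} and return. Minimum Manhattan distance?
50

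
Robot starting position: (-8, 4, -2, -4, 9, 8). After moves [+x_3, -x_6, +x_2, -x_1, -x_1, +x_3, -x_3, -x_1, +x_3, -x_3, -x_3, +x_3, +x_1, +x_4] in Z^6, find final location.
(-10, 5, -1, -3, 9, 7)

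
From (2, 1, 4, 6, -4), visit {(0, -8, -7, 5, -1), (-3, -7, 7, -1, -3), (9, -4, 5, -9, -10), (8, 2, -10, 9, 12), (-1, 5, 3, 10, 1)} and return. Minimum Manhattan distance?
184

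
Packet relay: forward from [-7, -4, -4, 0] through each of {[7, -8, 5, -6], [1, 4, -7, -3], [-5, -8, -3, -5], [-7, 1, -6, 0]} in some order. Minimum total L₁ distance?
67
(one optimal route: (-7, -4, -4, 0) → (-7, 1, -6, 0) → (1, 4, -7, -3) → (-5, -8, -3, -5) → (7, -8, 5, -6))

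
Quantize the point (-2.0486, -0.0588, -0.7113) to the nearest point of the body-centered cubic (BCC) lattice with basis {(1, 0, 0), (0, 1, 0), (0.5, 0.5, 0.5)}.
(-2, 0, -1)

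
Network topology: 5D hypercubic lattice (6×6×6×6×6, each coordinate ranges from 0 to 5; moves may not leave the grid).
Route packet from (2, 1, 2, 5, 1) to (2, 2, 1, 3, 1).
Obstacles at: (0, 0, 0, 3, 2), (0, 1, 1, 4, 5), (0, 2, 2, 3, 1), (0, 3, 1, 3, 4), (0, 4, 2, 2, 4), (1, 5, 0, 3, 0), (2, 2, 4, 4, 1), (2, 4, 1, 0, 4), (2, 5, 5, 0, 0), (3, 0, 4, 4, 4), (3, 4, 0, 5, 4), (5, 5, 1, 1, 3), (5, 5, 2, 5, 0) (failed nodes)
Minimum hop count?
4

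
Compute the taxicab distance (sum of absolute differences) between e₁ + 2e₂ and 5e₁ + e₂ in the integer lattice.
5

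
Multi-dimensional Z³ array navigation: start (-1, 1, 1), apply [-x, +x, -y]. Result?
(-1, 0, 1)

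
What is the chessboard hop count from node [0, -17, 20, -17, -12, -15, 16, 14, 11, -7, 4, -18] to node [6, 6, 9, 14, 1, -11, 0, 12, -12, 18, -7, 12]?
31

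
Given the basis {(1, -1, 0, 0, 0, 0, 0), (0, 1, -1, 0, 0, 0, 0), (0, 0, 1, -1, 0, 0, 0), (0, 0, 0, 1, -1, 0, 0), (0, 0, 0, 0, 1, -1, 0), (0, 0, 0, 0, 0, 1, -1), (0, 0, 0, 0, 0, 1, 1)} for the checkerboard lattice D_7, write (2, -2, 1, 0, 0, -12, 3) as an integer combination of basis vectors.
2b₁ + b₃ + b₄ + b₅ - 7b₆ - 4b₇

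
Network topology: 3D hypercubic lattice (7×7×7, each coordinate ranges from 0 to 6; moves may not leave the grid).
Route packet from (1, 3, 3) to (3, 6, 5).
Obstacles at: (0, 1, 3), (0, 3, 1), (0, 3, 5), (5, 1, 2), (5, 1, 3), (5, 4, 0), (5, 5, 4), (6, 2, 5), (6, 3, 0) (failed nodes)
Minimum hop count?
7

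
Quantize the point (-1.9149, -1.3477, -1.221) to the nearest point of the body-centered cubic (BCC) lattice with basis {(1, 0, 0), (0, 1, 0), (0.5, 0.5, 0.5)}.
(-2, -1, -1)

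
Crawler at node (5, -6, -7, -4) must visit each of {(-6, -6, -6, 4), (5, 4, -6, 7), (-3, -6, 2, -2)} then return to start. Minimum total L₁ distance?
82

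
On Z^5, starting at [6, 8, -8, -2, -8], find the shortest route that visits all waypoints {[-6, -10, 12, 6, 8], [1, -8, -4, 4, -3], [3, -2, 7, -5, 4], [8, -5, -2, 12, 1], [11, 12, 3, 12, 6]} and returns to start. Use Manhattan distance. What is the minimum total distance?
220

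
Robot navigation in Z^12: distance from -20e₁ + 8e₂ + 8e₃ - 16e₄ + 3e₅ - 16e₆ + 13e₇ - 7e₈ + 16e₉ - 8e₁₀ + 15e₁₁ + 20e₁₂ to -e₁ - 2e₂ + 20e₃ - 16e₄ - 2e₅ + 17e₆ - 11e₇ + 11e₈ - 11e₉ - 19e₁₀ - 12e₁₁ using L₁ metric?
206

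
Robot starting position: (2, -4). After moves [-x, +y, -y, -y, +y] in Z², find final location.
(1, -4)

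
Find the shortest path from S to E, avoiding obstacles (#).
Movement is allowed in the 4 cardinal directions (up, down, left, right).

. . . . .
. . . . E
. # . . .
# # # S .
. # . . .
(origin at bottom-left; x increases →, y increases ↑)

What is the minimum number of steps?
3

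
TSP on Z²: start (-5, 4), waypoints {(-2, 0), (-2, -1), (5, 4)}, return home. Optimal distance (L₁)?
30
(one optimal route: (-5, 4) → (-2, 0) → (-2, -1) → (5, 4) → (-5, 4))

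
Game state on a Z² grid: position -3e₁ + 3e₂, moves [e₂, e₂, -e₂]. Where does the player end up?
(-3, 4)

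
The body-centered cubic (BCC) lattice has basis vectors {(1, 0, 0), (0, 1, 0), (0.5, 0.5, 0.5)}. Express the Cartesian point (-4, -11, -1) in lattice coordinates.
-3b₁ - 10b₂ - 2b₃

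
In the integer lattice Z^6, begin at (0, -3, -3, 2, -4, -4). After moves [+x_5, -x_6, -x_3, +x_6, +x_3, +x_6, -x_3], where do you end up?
(0, -3, -4, 2, -3, -3)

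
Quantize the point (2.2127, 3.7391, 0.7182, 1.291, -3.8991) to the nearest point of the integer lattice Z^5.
(2, 4, 1, 1, -4)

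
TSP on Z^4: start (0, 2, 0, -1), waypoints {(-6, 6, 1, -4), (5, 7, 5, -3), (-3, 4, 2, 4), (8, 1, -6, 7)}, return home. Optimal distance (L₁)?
96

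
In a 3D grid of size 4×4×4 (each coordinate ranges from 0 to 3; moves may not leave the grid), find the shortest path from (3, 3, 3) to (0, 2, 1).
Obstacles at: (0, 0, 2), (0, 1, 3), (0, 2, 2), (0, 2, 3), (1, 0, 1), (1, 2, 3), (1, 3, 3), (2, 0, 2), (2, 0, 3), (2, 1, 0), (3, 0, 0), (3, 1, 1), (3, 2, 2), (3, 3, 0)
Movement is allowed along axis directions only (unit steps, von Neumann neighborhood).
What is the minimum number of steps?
6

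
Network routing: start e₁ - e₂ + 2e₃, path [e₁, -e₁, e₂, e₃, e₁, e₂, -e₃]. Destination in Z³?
(2, 1, 2)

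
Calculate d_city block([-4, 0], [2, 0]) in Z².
6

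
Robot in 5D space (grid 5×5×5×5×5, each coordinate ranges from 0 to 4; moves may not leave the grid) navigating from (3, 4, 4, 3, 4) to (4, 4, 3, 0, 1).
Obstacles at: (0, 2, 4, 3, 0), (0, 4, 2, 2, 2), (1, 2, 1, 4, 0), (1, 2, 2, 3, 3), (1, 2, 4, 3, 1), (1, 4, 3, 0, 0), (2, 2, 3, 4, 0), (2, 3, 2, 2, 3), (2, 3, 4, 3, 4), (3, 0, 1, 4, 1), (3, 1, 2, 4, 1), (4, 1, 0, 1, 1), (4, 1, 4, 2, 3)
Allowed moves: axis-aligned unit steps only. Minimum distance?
8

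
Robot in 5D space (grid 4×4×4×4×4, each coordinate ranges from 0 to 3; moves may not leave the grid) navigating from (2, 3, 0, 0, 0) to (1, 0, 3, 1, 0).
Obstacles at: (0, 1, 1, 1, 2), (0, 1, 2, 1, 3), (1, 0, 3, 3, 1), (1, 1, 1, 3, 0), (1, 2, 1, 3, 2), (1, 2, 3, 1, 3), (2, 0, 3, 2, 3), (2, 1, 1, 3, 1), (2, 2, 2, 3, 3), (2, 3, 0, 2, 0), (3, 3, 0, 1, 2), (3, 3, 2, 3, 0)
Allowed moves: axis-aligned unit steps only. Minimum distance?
8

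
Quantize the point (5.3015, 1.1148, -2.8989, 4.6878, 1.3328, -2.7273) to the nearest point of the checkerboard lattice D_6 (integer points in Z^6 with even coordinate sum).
(5, 1, -3, 5, 1, -3)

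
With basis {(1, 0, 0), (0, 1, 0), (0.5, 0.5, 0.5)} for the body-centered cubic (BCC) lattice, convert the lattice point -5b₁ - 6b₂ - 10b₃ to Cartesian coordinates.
(-10, -11, -5)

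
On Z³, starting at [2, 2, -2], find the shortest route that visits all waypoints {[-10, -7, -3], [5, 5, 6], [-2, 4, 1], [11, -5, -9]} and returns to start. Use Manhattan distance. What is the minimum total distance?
102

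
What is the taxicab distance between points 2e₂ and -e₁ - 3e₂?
6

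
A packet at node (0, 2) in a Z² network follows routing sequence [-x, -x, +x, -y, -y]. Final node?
(-1, 0)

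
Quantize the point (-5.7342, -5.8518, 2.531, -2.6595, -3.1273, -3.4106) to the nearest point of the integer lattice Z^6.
(-6, -6, 3, -3, -3, -3)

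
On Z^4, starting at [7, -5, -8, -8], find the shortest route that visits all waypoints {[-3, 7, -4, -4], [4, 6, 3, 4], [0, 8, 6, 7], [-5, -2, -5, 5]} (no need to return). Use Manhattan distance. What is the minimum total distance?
87
(one optimal route: (7, -5, -8, -8) → (-5, -2, -5, 5) → (-3, 7, -4, -4) → (4, 6, 3, 4) → (0, 8, 6, 7))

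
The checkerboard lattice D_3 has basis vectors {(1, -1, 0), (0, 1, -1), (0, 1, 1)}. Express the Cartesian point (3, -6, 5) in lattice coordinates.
3b₁ - 4b₂ + b₃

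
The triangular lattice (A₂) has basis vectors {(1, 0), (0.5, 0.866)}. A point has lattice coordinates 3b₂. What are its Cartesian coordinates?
(1.5, 2.598)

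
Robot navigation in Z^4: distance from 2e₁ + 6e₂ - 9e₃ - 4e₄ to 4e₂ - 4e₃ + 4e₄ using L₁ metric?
17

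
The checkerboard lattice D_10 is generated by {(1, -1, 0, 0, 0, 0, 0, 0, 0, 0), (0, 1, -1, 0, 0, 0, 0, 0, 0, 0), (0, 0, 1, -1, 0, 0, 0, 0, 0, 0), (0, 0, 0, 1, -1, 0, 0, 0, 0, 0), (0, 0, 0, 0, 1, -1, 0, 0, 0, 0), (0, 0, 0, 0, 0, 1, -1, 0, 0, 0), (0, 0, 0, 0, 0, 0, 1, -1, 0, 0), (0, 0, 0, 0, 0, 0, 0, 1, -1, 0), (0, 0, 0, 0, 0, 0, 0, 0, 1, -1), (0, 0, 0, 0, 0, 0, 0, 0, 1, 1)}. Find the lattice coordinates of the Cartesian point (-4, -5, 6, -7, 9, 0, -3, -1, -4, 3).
-4b₁ - 9b₂ - 3b₃ - 10b₄ - b₅ - b₆ - 4b₇ - 5b₈ - 6b₉ - 3b₁₀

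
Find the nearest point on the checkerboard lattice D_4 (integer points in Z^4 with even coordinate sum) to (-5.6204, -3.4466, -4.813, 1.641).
(-6, -3, -5, 2)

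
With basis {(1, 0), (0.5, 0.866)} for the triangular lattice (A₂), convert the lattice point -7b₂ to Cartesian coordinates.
(-3.5, -6.062)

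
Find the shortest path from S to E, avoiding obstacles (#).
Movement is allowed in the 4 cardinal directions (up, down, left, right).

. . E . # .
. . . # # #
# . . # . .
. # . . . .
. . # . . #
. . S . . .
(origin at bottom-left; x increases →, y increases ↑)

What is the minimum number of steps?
7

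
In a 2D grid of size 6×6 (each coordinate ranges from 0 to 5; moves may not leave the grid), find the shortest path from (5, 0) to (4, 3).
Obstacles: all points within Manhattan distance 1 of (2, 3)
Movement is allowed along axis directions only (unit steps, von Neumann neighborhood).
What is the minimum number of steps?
4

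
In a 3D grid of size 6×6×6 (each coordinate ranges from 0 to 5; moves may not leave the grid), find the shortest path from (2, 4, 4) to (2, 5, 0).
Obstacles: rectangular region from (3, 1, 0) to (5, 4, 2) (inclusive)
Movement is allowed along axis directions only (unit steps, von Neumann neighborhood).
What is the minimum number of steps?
5
(one shortest path: (2, 4, 4) → (2, 5, 4) → (2, 5, 3) → (2, 5, 2) → (2, 5, 1) → (2, 5, 0))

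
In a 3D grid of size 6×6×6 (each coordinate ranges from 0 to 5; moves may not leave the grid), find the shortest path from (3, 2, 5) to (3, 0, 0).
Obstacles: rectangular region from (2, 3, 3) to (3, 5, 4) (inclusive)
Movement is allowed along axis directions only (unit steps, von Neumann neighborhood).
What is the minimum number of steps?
7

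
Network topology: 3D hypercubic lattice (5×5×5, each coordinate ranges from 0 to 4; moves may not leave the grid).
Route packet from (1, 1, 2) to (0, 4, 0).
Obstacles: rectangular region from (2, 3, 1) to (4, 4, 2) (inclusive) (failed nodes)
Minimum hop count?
6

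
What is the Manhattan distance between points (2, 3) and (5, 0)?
6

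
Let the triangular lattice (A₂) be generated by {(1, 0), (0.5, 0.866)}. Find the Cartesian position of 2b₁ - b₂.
(1.5, -0.866)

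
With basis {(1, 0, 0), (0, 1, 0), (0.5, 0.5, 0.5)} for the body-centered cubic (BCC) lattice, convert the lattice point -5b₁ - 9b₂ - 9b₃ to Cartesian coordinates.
(-9.5, -13.5, -4.5)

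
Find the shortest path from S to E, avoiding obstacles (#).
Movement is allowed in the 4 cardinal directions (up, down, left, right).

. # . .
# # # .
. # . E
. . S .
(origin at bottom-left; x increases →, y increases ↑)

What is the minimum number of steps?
2
(one shortest path: (2, 0) → (3, 0) → (3, 1))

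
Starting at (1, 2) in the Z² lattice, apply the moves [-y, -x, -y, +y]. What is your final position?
(0, 1)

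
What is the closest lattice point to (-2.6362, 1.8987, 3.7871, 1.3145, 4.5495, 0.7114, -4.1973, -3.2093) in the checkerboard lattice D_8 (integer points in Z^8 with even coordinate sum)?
(-3, 2, 4, 1, 4, 1, -4, -3)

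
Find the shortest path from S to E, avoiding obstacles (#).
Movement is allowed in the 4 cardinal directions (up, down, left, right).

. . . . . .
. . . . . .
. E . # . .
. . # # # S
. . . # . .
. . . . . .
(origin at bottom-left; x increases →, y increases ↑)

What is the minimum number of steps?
7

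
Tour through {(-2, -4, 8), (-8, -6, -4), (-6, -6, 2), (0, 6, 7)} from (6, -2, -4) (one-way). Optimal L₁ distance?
51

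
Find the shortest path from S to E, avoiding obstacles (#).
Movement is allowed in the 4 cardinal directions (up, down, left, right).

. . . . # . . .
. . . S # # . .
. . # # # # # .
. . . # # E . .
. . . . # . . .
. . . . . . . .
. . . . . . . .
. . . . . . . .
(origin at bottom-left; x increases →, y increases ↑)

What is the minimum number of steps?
12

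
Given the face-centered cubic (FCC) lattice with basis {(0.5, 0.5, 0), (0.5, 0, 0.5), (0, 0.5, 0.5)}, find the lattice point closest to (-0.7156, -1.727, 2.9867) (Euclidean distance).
(-0.5, -1.5, 3)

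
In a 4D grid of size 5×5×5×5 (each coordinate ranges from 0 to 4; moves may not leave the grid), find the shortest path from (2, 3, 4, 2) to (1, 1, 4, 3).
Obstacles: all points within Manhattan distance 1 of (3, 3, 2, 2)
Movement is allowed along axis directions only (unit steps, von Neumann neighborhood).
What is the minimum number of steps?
4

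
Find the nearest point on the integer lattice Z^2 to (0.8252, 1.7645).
(1, 2)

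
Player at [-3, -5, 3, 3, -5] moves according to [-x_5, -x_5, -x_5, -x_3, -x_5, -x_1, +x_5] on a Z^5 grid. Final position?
(-4, -5, 2, 3, -8)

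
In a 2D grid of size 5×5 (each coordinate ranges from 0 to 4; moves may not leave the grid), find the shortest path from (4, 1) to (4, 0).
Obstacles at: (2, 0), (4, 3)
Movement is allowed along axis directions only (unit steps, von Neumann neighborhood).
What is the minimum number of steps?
1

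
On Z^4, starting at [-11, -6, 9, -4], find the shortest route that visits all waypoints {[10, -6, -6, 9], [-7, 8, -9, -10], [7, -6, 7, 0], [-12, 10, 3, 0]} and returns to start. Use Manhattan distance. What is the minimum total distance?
158
(one optimal route: (-11, -6, 9, -4) → (7, -6, 7, 0) → (10, -6, -6, 9) → (-7, 8, -9, -10) → (-12, 10, 3, 0) → (-11, -6, 9, -4))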